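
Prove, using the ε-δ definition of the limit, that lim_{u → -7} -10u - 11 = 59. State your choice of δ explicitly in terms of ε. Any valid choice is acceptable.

Let ε > 0. We need δ > 0 so that 0 < |u + 7| < δ implies |(-10u - 11) − 59| < ε.
Since (-10u - 11) − 59 = -10(u + 7), we have |(-10u - 11) − 59| = 10|u + 7|.
So 10|u + 7| < ε exactly when |u + 7| < ε/10.
Choosing δ = ε/10 gives |(-10u - 11) − 59| = 10|u + 7| < ε whenever |u + 7| < δ.

δ = ε/10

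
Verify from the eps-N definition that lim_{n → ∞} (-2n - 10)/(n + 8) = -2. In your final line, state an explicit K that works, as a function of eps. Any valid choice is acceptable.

Let eps > 0 be given. For n ≥ 1, |(-2n - 10)/(n + 8) + 2| = |6|/((n + 8)) = 6/((n + 8)).
Since n + 8 ≥ n for n ≥ 1, this is ≤ 6/(n) = 6/n.
So |(-2n - 10)/(n + 8) + 2| < eps whenever n > 6/eps.
Take K = 6/eps. If n > K then |(-2n - 10)/(n + 8) + 2| ≤ 6/n < eps.

K = 6/eps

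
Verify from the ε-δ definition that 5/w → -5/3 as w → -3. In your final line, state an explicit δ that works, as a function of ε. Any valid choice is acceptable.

Let ε > 0. We seek δ > 0 such that 0 < |w + 3| < δ implies |5/w + 5/3| < ε.
|5/w + 5/3| = 5·|-3 − w|/(3·|w|) = 5|w + 3|/(3|w|).
Require δ ≤ 3/2 so that |w| > 3 − 3/2 = 3/2, hence 3|w| > 9/2.
Then |5/w + 5/3| < 5|w + 3|/(9/2), which is < ε when |w + 3| < (9/10)ε.
Take δ = min(3/2, (9/10)ε). Then 0 < |w + 3| < δ gives both |w + 3| < 3/2 and |w + 3| < (9/10)ε, so |5/w + 5/3| < ε.

δ = min(3/2, (9/10)ε)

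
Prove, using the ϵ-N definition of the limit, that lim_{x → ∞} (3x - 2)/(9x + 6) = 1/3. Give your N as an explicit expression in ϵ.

Let ϵ > 0. We seek N > 0 such that x > N implies |(3x - 2)/(9x + 6) − (1/3)| < ϵ.
(3x - 2)/(9x + 6) − (1/3) = (9(3x - 2) − 3(9x + 6)) / (9(9x + 6)) = -36/(9(9x + 6)).
For x > 0 we have 9x + 6 > 9x, so |(3x - 2)/(9x + 6) − (1/3)| = 36/(9(9x + 6)) < 36/(9·9x) = (4/9)/x.
Thus |(3x - 2)/(9x + 6) − (1/3)| < ϵ whenever x > (4/9)/ϵ.
Take N = (4/9)/ϵ. If x > N then |(3x - 2)/(9x + 6) − (1/3)| < (4/9)/x < ϵ.

N = (4/9)/ϵ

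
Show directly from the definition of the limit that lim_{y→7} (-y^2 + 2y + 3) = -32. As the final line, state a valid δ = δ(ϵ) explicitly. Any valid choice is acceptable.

δ = min(1, ϵ/13)

Let ϵ > 0 be given. We want δ > 0 such that 0 < |y − 7| < δ implies |(-y^2 + 2y + 3) + 32| < ϵ.
(-y^2 + 2y + 3) + 32 = -y^2 + 2y + 35 = (y − 7)(-y - 5).
So |(-y^2 + 2y + 3) + 32| = |y − 7|·|-y - 5|.
Require δ ≤ 1. Then |y − 7| < 1 gives |y| < 8, and by the triangle inequality |-y - 5| ≤ 8 + 5 = 13.
Hence |(-y^2 + 2y + 3) + 32| ≤ 13|y − 7| < ϵ provided |y − 7| < ϵ/13.
Take δ = min(1, ϵ/13). Then 0 < |y − 7| < δ gives both |y − 7| < 1 and |y − 7| < ϵ/13, so |(-y^2 + 2y + 3) + 32| < ϵ.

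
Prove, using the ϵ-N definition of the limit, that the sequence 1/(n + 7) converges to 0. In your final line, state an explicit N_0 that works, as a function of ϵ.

Fix ϵ > 0. For n ≥ 1, |1/(n + 7) − 0| = 1/(n + 7) ≤ 1/n.
We need 1/n < ϵ, i.e. n > 1/ϵ.
Take N_0 = 1/ϵ. If n > N_0 then |1/(n + 7)| ≤ 1/n < ϵ.

N_0 = 1/ϵ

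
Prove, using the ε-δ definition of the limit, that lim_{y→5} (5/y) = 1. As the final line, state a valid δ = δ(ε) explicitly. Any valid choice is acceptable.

δ = min(5/2, (5/2)ε)

Suppose ε > 0. We seek δ > 0 such that 0 < |y − 5| < δ implies |5/y − 1| < ε.
|5/y − 1| = 5·|5 − y|/(5·|y|) = 5|y − 5|/(5|y|).
Restrict δ ≤ 5/2. Then |y − 5| < 5/2 gives |y| > 5/2, so 5|y| > 25/2.
Then |5/y − 1| < 5|y − 5|/(25/2), which is < ε when |y − 5| < (5/2)ε.
Take δ = min(5/2, (5/2)ε). Then 0 < |y − 5| < δ gives both |y − 5| < 5/2 and |y − 5| < (5/2)ε, so |5/y − 1| < ε.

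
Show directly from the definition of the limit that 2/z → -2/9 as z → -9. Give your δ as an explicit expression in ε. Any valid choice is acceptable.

Let ε > 0 be given. We seek δ > 0 such that 0 < |z + 9| < δ implies |2/z + 2/9| < ε.
|2/z + 2/9| = 2·|-9 − z|/(9·|z|) = 2|z + 9|/(9|z|).
Require δ ≤ 9/2 so that |z| > 9 − 9/2 = 9/2, hence 9|z| > 81/2.
Then |2/z + 2/9| < 2|z + 9|/(81/2), which is < ε when |z + 9| < (81/4)ε.
Take δ = min(9/2, (81/4)ε). Then 0 < |z + 9| < δ gives both |z + 9| < 9/2 and |z + 9| < (81/4)ε, so |2/z + 2/9| < ε.

δ = min(9/2, (81/4)ε)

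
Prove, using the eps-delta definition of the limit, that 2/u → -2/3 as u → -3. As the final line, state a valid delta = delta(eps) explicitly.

delta = min(3/2, (9/4)eps)

Suppose eps > 0. We seek delta > 0 such that 0 < |u + 3| < delta implies |2/u + 2/3| < eps.
|2/u + 2/3| = 2·|-3 − u|/(3·|u|) = 2|u + 3|/(3|u|).
Restrict delta ≤ 3/2. Then |u + 3| < 3/2 gives |u| > 3/2, so 3|u| > 9/2.
Then |2/u + 2/3| < 2|u + 3|/(9/2), which is < eps when |u + 3| < (9/4)eps.
Take delta = min(3/2, (9/4)eps). Then 0 < |u + 3| < delta gives both |u + 3| < 3/2 and |u + 3| < (9/4)eps, so |2/u + 2/3| < eps.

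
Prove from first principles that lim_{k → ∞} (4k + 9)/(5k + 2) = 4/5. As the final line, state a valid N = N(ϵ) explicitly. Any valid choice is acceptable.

Let ϵ > 0. For k ≥ 1, |(4k + 9)/(5k + 2) − (4/5)| = |37|/(5(5k + 2)) = 37/(5(5k + 2)).
Since 5k + 2 ≥ 5k for k ≥ 1, this is ≤ 37/(5·5k) = (37/25)/k.
So |(4k + 9)/(5k + 2) − (4/5)| < ϵ whenever k > (37/25)/ϵ.
Take N = (37/25)/ϵ. If k > N then |(4k + 9)/(5k + 2) − (4/5)| ≤ (37/25)/k < ϵ.

N = (37/25)/ϵ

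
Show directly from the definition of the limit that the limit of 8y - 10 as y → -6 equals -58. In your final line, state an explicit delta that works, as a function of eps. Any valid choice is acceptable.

delta = eps/8

Fix eps > 0. We need delta > 0 so that 0 < |y + 6| < delta implies |(8y - 10) + 58| < eps.
Since (8y - 10) + 58 = 8(y + 6), we have |(8y - 10) + 58| = 8|y + 6|.
Thus it suffices that |y + 6| < eps/8.
Choosing delta = eps/8 gives |(8y - 10) + 58| = 8|y + 6| < eps whenever |y + 6| < delta.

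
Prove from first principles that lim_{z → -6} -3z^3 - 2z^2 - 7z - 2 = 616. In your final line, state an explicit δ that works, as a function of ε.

Let ε > 0 be given. We want δ > 0 such that 0 < |z + 6| < δ implies |(-3z^3 - 2z^2 - 7z - 2) − 616| < ε.
(-3z^3 - 2z^2 - 7z - 2) − 616 = -3z^3 - 2z^2 - 7z - 618 = (z + 6)(-3z^2 + 16z - 103).
So |(-3z^3 - 2z^2 - 7z - 2) − 616| = |z + 6|·|-3z^2 + 16z - 103|.
Require δ ≤ 1. Then |z + 6| < 1 gives |z| < 7, and by the triangle inequality |-3z^2 + 16z - 103| ≤ 3·7^2 + 16·7 + 103 = 362.
Hence |(-3z^3 - 2z^2 - 7z - 2) − 616| ≤ 362|z + 6| < ε provided |z + 6| < ε/362.
Take δ = min(1, ε/362). Then 0 < |z + 6| < δ gives both |z + 6| < 1 and |z + 6| < ε/362, so |(-3z^3 - 2z^2 - 7z - 2) − 616| < ε.

δ = min(1, ε/362)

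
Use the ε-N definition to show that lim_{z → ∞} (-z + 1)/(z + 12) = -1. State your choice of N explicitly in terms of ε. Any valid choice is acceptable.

N = 13/ε

Let ε > 0. We seek N > 0 such that z > N implies |(-z + 1)/(z + 12) + 1| < ε.
(-z + 1)/(z + 12) + 1 = ((-z + 1) − (-1)(z + 12)) / ((z + 12)) = 13/((z + 12)).
For z > 0 we have z + 12 > z, so |(-z + 1)/(z + 12) + 1| = 13/((z + 12)) < 13/(z) = 13/z.
Thus |(-z + 1)/(z + 12) + 1| < ε whenever z > 13/ε.
Take N = 13/ε. If z > N then |(-z + 1)/(z + 12) + 1| < 13/z < ε.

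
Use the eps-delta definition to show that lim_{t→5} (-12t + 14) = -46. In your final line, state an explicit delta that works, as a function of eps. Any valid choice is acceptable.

delta = eps/12

Let eps > 0 be given. We need delta > 0 so that 0 < |t − 5| < delta implies |(-12t + 14) + 46| < eps.
Since (-12t + 14) + 46 = -12(t − 5), we have |(-12t + 14) + 46| = 12|t − 5|.
Thus it suffices that |t − 5| < eps/12.
Choosing delta = eps/12 gives |(-12t + 14) + 46| = 12|t − 5| < eps whenever |t − 5| < delta.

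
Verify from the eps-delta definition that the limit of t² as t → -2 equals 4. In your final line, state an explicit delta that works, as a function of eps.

Suppose eps > 0. We seek delta > 0 with 0 < |t + 2| < delta ⇒ |t² − 4| < eps.
Factor: t² − 4 = (t + 2)(t - 2), so |t² − 4| = |t + 2|·|t - 2|.
Impose delta ≤ 2 so that |t| < 4; then |t - 2| ≤ 6.
Hence |t² − 4| ≤ 6|t + 2|, which is < eps once |t + 2| < eps/6.
Take delta = min(2, eps/6). If 0 < |t + 2| < delta then both bounds hold and |t² − 4| ≤ 6|t + 2| < 6·(eps/6) = eps.

delta = min(2, eps/6)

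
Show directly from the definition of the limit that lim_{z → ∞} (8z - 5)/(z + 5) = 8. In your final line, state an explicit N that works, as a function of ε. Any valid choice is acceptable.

N = 45/ε

Let ε > 0 be given. We seek N > 0 such that z > N implies |(8z - 5)/(z + 5) − 8| < ε.
(8z - 5)/(z + 5) − 8 = ((8z - 5) − 8(z + 5)) / ((z + 5)) = -45/((z + 5)).
For z > 0 we have z + 5 > z, so |(8z - 5)/(z + 5) − 8| = 45/((z + 5)) < 45/(z) = 45/z.
Thus |(8z - 5)/(z + 5) − 8| < ε whenever z > 45/ε.
Take N = 45/ε. If z > N then |(8z - 5)/(z + 5) − 8| < 45/z < ε.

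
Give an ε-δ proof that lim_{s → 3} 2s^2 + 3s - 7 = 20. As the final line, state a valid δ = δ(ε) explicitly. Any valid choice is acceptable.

Let ε > 0. We want δ > 0 such that 0 < |s − 3| < δ implies |(2s^2 + 3s - 7) − 20| < ε.
(2s^2 + 3s - 7) − 20 = 2s^2 + 3s - 27 = (s − 3)(2s + 9).
So |(2s^2 + 3s - 7) − 20| = |s − 3|·|2s + 9|.
Assume first that |s − 3| < 1, so |s| < 4. Then |2s + 9| ≤ 2·4 + 9 = 17.
Hence |(2s^2 + 3s - 7) − 20| ≤ 17|s − 3| < ε provided |s − 3| < ε/17.
Take δ = min(1, ε/17). Then 0 < |s − 3| < δ gives both |s − 3| < 1 and |s − 3| < ε/17, so |(2s^2 + 3s - 7) − 20| < ε.

δ = min(1, ε/17)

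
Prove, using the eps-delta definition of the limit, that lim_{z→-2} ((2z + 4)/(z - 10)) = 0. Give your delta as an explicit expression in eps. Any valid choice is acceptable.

Let eps > 0 be given. We want delta > 0 with 0 < |z + 2| < delta ⇒ |(2z + 4)/(z - 10) − 0| < eps.
Combining over a common denominator, (2z + 4)/(z - 10) − 0 = [(2z + 4)·(-12) − 0·(z - 10)] / [(-12)·(z - 10)] = -24(z + 2) / ((-12)(z - 10)).
So |(2z + 4)/(z - 10) − 0| = 24|z + 2| / (12·|z − 10|).
Restrict delta ≤ 6. Then |z + 2| < 6 gives |z − 10| = |(z + 2) + (-12)| ≥ 12 − 6 = 6.
Hence |(2z + 4)/(z - 10) − 0| < 24|z + 2|/(12·6) = (1/3)|z + 2|, which is < eps once |z + 2| < 3eps.
Take delta = min(6, 3eps). Then 0 < |z + 2| < delta forces both bounds, so |(2z + 4)/(z - 10) − 0| < eps.

delta = min(6, 3eps)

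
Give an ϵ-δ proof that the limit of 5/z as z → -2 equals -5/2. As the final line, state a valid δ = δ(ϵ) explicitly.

Let ϵ > 0 be given. We seek δ > 0 such that 0 < |z + 2| < δ implies |5/z + 5/2| < ϵ.
|5/z + 5/2| = 5·|-2 − z|/(2·|z|) = 5|z + 2|/(2|z|).
Require δ ≤ 1 so that |z| > 2 − 1 = 1, hence 2|z| > 2.
Then |5/z + 5/2| < 5|z + 2|/2, which is < ϵ when |z + 2| < (2/5)ϵ.
Take δ = min(1, (2/5)ϵ). Then 0 < |z + 2| < δ gives both |z + 2| < 1 and |z + 2| < (2/5)ϵ, so |5/z + 5/2| < ϵ.

δ = min(1, (2/5)ϵ)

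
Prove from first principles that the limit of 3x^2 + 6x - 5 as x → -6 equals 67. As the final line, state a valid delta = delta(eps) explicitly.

delta = min(1, eps/33)

Fix eps > 0. We want delta > 0 such that 0 < |x + 6| < delta implies |(3x^2 + 6x - 5) − 67| < eps.
(3x^2 + 6x - 5) − 67 = 3x^2 + 6x - 72 = (x + 6)(3x - 12).
So |(3x^2 + 6x - 5) − 67| = |x + 6|·|3x - 12|.
Require delta ≤ 1. Then |x + 6| < 1 gives |x| < 7, and by the triangle inequality |3x - 12| ≤ 3·7 + 12 = 33.
Hence |(3x^2 + 6x - 5) − 67| ≤ 33|x + 6| < eps provided |x + 6| < eps/33.
Choosing delta = min(1, eps/33) ensures both conditions, hence |(3x^2 + 6x - 5) − 67| < eps.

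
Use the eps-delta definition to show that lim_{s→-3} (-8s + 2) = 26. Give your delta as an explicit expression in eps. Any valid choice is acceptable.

delta = eps/8

Let eps > 0 be given. We need delta > 0 so that 0 < |s + 3| < delta implies |(-8s + 2) − 26| < eps.
|(-8s + 2) − 26| = |-8s - 24| = 8|s + 3|.
So 8|s + 3| < eps exactly when |s + 3| < eps/8.
Take delta = eps/8. If 0 < |s + 3| < delta then |(-8s + 2) − 26| = 8|s + 3| < 8·(eps/8) = eps.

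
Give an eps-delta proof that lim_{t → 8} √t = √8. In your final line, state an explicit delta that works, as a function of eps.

Suppose eps > 0. We want delta > 0 such that 0 < |t − 8| < delta implies |√t − √8| < eps.
Multiplying by the conjugate, |√t − √8| = |t − 8|/(√t + √8).
Restrict delta ≤ 8 so that |t − 8| < 8 forces t > 0, and then √t + √8 > √8.
Hence |√t − √8| < |t − 8|/√8, which is < eps once |t − 8| < √8·eps.
Take delta = min(8, √8·eps). If 0 < |t − 8| < delta then t > 0 and |√t − √8| < |t − 8|/√8 < eps.

delta = min(8, √8·eps)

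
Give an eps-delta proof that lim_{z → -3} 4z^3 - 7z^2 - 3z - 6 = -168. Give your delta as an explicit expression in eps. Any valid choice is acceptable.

Suppose eps > 0. We want delta > 0 such that 0 < |z + 3| < delta implies |(4z^3 - 7z^2 - 3z - 6) + 168| < eps.
(4z^3 - 7z^2 - 3z - 6) + 168 = 4z^3 - 7z^2 - 3z + 162 = (z + 3)(4z^2 - 19z + 54).
So |(4z^3 - 7z^2 - 3z - 6) + 168| = |z + 3|·|4z^2 - 19z + 54|.
Require delta ≤ 1. Then |z + 3| < 1 gives |z| < 4, and by the triangle inequality |4z^2 - 19z + 54| ≤ 4·4^2 + 19·4 + 54 = 194.
Hence |(4z^3 - 7z^2 - 3z - 6) + 168| ≤ 194|z + 3| < eps provided |z + 3| < eps/194.
Choosing delta = min(1, eps/194) ensures both conditions, hence |(4z^3 - 7z^2 - 3z - 6) + 168| < eps.

delta = min(1, eps/194)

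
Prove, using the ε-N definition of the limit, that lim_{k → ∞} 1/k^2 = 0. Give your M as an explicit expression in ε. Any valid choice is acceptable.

Let ε > 0. For k ≥ 1, |1/k^2 − 0| = 1/k^2.
1/k^2 < ε ⇔ k^2 > 1/ε ⇔ k > (1/ε)^{1/2}.
Take M = (1/ε)^{1/2}. Then k > M implies 1/k^2 < ε.

M = (1/ε)^{1/2}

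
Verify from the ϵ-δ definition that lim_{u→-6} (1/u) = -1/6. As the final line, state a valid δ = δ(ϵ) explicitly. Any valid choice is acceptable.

Let ϵ > 0. We seek δ > 0 such that 0 < |u + 6| < δ implies |1/u + 1/6| < ϵ.
|1/u + 1/6| = |-6 − u|/(6·|u|) = |u + 6|/(6|u|).
Require δ ≤ 3 so that |u| > 6 − 3 = 3, hence 6|u| > 18.
Then |1/u + 1/6| < |u + 6|/18, which is < ϵ when |u + 6| < 18ϵ.
Take δ = min(3, 18ϵ). Then 0 < |u + 6| < δ gives both |u + 6| < 3 and |u + 6| < 18ϵ, so |1/u + 1/6| < ϵ.

δ = min(3, 18ϵ)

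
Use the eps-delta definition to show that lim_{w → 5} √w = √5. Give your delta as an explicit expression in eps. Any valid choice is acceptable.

delta = min(5, √5·eps)

Let eps > 0 be given. We want delta > 0 such that 0 < |w − 5| < delta implies |√w − √5| < eps.
Multiplying by the conjugate, |√w − √5| = |w − 5|/(√w + √5).
Restrict delta ≤ 5 so that |w − 5| < 5 forces w > 0, and then √w + √5 > √5.
Hence |√w − √5| < |w − 5|/√5, which is < eps once |w − 5| < √5·eps.
Take delta = min(5, √5·eps). If 0 < |w − 5| < delta then w > 0 and |√w − √5| < |w − 5|/√5 < eps.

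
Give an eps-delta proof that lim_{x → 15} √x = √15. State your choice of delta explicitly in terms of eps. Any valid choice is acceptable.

delta = min(15, √15·eps)

Let eps > 0 be given. We want delta > 0 such that 0 < |x − 15| < delta implies |√x − √15| < eps.
Rationalise: √x − √15 = (x − 15)/(√x + √15), so |√x − √15| = |x − 15|/(√x + √15).
Restrict delta ≤ 15 so that |x − 15| < 15 forces x > 0, and then √x + √15 > √15.
Hence |√x − √15| < |x − 15|/√15, which is < eps once |x − 15| < √15·eps.
Take delta = min(15, √15·eps). If 0 < |x − 15| < delta then x > 0 and |√x − √15| < |x − 15|/√15 < eps.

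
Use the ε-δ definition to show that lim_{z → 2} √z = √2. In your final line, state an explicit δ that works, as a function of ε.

δ = min(2, √2·ε)

Suppose ε > 0. We want δ > 0 such that 0 < |z − 2| < δ implies |√z − √2| < ε.
Multiplying by the conjugate, |√z − √2| = |z − 2|/(√z + √2).
Restrict δ ≤ 2 so that |z − 2| < 2 forces z > 0, and then √z + √2 > √2.
Hence |√z − √2| < |z − 2|/√2, which is < ε once |z − 2| < √2·ε.
Take δ = min(2, √2·ε). If 0 < |z − 2| < δ then z > 0 and |√z − √2| < |z − 2|/√2 < ε.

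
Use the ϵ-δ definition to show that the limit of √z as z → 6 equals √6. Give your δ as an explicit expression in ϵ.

Let ϵ > 0. We want δ > 0 such that 0 < |z − 6| < δ implies |√z − √6| < ϵ.
Multiplying by the conjugate, |√z − √6| = |z − 6|/(√z + √6).
Restrict δ ≤ 6 so that |z − 6| < 6 forces z > 0, and then √z + √6 > √6.
Hence |√z − √6| < |z − 6|/√6, which is < ϵ once |z − 6| < √6·ϵ.
Take δ = min(6, √6·ϵ). If 0 < |z − 6| < δ then z > 0 and |√z − √6| < |z − 6|/√6 < ϵ.

δ = min(6, √6·ϵ)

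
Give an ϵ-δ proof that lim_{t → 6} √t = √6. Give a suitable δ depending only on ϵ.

Let ϵ > 0 be given. We want δ > 0 such that 0 < |t − 6| < δ implies |√t − √6| < ϵ.
Multiplying by the conjugate, |√t − √6| = |t − 6|/(√t + √6).
Restrict δ ≤ 6 so that |t − 6| < 6 forces t > 0, and then √t + √6 > √6.
Hence |√t − √6| < |t − 6|/√6, which is < ϵ once |t − 6| < √6·ϵ.
Take δ = min(6, √6·ϵ). If 0 < |t − 6| < δ then t > 0 and |√t − √6| < |t − 6|/√6 < ϵ.

δ = min(6, √6·ϵ)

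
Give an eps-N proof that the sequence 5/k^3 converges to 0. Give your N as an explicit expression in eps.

N = (5/eps)^{1/3}

Suppose eps > 0. For k ≥ 1, |5/k^3 − 0| = 5/k^3.
5/k^3 < eps ⇔ k^3 > 5/eps ⇔ k > (5/eps)^{1/3}.
Take N = (5/eps)^{1/3}. Then k > N implies 5/k^3 < eps.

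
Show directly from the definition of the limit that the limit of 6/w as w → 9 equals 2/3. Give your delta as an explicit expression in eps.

Let eps > 0. We seek delta > 0 such that 0 < |w − 9| < delta implies |6/w − (2/3)| < eps.
|6/w − (2/3)| = 6·|9 − w|/(9·|w|) = 6|w − 9|/(9|w|).
Restrict delta ≤ 9/2. Then |w − 9| < 9/2 gives |w| > 9/2, so 9|w| > 81/2.
Then |6/w − (2/3)| < 6|w − 9|/(81/2), which is < eps when |w − 9| < (27/4)eps.
Take delta = min(9/2, (27/4)eps). Then 0 < |w − 9| < delta gives both |w − 9| < 9/2 and |w − 9| < (27/4)eps, so |6/w − (2/3)| < eps.

delta = min(9/2, (27/4)eps)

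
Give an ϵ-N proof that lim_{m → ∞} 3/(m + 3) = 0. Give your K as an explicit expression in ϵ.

Let ϵ > 0 be given. For m ≥ 1, |3/(m + 3) − 0| = 3/(m + 3) ≤ 3/m.
We need 3/m < ϵ, i.e. m > 3/ϵ.
Take K = 3/ϵ. If m > K then |3/(m + 3)| ≤ 3/m < ϵ.

K = 3/ϵ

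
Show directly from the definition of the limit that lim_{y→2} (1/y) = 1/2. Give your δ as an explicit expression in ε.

Suppose ε > 0. We seek δ > 0 such that 0 < |y − 2| < δ implies |1/y − (1/2)| < ε.
|1/y − (1/2)| = |2 − y|/(2·|y|) = |y − 2|/(2|y|).
Require δ ≤ 1 so that |y| > 2 − 1 = 1, hence 2|y| > 2.
Then |1/y − (1/2)| < |y − 2|/2, which is < ε when |y − 2| < 2ε.
Take δ = min(1, 2ε). Then 0 < |y − 2| < δ gives both |y − 2| < 1 and |y − 2| < 2ε, so |1/y − (1/2)| < ε.

δ = min(1, 2ε)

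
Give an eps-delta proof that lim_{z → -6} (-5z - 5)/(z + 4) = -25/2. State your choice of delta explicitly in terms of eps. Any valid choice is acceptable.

delta = min(1, (2/15)eps)

Suppose eps > 0. We want delta > 0 with 0 < |z + 6| < delta ⇒ |(-5z - 5)/(z + 4) + 25/2| < eps.
Combining over a common denominator, (-5z - 5)/(z + 4) + 25/2 = [(-5z - 5)·(-2) − 25·(z + 4)] / [(-2)·(z + 4)] = -15(z + 6) / ((-2)(z + 4)).
So |(-5z - 5)/(z + 4) + 25/2| = 15|z + 6| / (2·|z + 4|).
Require delta ≤ 1, so |z + 4| ≥ |-2| − |z + 6| > 2 − 1 = 1.
Hence |(-5z - 5)/(z + 4) + 25/2| < 15|z + 6|/(2·1) = (15/2)|z + 6|, which is < eps once |z + 6| < (2/15)eps.
Take delta = min(1, (2/15)eps). Then 0 < |z + 6| < delta forces both bounds, so |(-5z - 5)/(z + 4) + 25/2| < eps.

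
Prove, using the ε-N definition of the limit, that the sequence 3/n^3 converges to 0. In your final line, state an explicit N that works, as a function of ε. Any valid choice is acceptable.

Let ε > 0 be given. For n ≥ 1, |3/n^3 − 0| = 3/n^3.
3/n^3 < ε ⇔ n^3 > 3/ε ⇔ n > (3/ε)^{1/3}.
Take N = (3/ε)^{1/3}. Then n > N implies 3/n^3 < ε.

N = (3/ε)^{1/3}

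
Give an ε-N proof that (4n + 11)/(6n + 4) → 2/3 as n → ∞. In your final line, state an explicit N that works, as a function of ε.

Fix ε > 0. For n ≥ 1, |(4n + 11)/(6n + 4) − (2/3)| = |50|/(6(6n + 4)) = 50/(6(6n + 4)).
Since 6n + 4 ≥ 6n for n ≥ 1, this is ≤ 50/(6·6n) = (25/18)/n.
So |(4n + 11)/(6n + 4) − (2/3)| < ε whenever n > (25/18)/ε.
Take N = (25/18)/ε. If n > N then |(4n + 11)/(6n + 4) − (2/3)| ≤ (25/18)/n < ε.

N = (25/18)/ε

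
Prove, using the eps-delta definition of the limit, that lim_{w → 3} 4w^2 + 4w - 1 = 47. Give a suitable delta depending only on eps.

Fix eps > 0. We want delta > 0 such that 0 < |w − 3| < delta implies |(4w^2 + 4w - 1) − 47| < eps.
(4w^2 + 4w - 1) − 47 = 4w^2 + 4w - 48 = (w − 3)(4w + 16).
So |(4w^2 + 4w - 1) − 47| = |w − 3|·|4w + 16|.
Require delta ≤ 2. Then |w − 3| < 2 gives |w| < 5, and by the triangle inequality |4w + 16| ≤ 4·5 + 16 = 36.
Hence |(4w^2 + 4w - 1) − 47| ≤ 36|w − 3| < eps provided |w − 3| < eps/36.
Take delta = min(2, eps/36). Then 0 < |w − 3| < delta gives both |w − 3| < 2 and |w − 3| < eps/36, so |(4w^2 + 4w - 1) − 47| < eps.

delta = min(2, eps/36)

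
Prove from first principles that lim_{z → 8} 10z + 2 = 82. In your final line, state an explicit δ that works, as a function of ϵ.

Let ϵ > 0 be given. We need δ > 0 so that 0 < |z − 8| < δ implies |(10z + 2) − 82| < ϵ.
|(10z + 2) − 82| = |10z - 80| = 10|z − 8|.
Thus it suffices that |z − 8| < ϵ/10.
Choosing δ = ϵ/10 gives |(10z + 2) − 82| = 10|z − 8| < ϵ whenever |z − 8| < δ.

δ = ϵ/10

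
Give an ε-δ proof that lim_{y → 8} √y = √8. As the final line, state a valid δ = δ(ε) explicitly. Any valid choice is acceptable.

Let ε > 0 be given. We want δ > 0 such that 0 < |y − 8| < δ implies |√y − √8| < ε.
Multiplying by the conjugate, |√y − √8| = |y − 8|/(√y + √8).
Restrict δ ≤ 8 so that |y − 8| < 8 forces y > 0, and then √y + √8 > √8.
Hence |√y − √8| < |y − 8|/√8, which is < ε once |y − 8| < √8·ε.
Take δ = min(8, √8·ε). If 0 < |y − 8| < δ then y > 0 and |√y − √8| < |y − 8|/√8 < ε.

δ = min(8, √8·ε)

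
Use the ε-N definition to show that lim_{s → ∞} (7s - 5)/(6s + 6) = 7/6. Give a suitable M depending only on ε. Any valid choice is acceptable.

M = 2/ε

Let ε > 0. We seek M > 0 such that s > M implies |(7s - 5)/(6s + 6) − (7/6)| < ε.
(7s - 5)/(6s + 6) − (7/6) = (6(7s - 5) − 7(6s + 6)) / (6(6s + 6)) = -72/(6(6s + 6)).
For s > 0 we have 6s + 6 > 6s, so |(7s - 5)/(6s + 6) − (7/6)| = 72/(6(6s + 6)) < 72/(6·6s) = 2/s.
Thus |(7s - 5)/(6s + 6) − (7/6)| < ε whenever s > 2/ε.
Take M = 2/ε. If s > M then |(7s - 5)/(6s + 6) − (7/6)| < 2/s < ε.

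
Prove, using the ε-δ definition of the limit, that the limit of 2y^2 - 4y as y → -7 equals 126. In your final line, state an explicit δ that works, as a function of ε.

δ = min(1, ε/34)

Suppose ε > 0. We want δ > 0 such that 0 < |y + 7| < δ implies |(2y^2 - 4y) − 126| < ε.
(2y^2 - 4y) − 126 = 2y^2 - 4y - 126 = (y + 7)(2y - 18).
So |(2y^2 - 4y) − 126| = |y + 7|·|2y - 18|.
Require δ ≤ 1. Then |y + 7| < 1 gives |y| < 8, and by the triangle inequality |2y - 18| ≤ 2·8 + 18 = 34.
Hence |(2y^2 - 4y) − 126| ≤ 34|y + 7| < ε provided |y + 7| < ε/34.
Take δ = min(1, ε/34). Then 0 < |y + 7| < δ gives both |y + 7| < 1 and |y + 7| < ε/34, so |(2y^2 - 4y) − 126| < ε.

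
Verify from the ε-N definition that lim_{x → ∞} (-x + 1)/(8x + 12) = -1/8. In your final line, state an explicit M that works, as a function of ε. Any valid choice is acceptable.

M = (5/16)/ε

Let ε > 0. We seek M > 0 such that x > M implies |(-x + 1)/(8x + 12) + 1/8| < ε.
(-x + 1)/(8x + 12) + 1/8 = (8(-x + 1) − (-1)(8x + 12)) / (8(8x + 12)) = 20/(8(8x + 12)).
For x > 0 we have 8x + 12 > 8x, so |(-x + 1)/(8x + 12) + 1/8| = 20/(8(8x + 12)) < 20/(8·8x) = (5/16)/x.
Thus |(-x + 1)/(8x + 12) + 1/8| < ε whenever x > (5/16)/ε.
Take M = (5/16)/ε. If x > M then |(-x + 1)/(8x + 12) + 1/8| < (5/16)/x < ε.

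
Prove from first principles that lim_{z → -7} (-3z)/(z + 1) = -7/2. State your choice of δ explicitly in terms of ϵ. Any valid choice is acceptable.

δ = min(3, 6ϵ)

Suppose ϵ > 0. We want δ > 0 with 0 < |z + 7| < δ ⇒ |(-3z)/(z + 1) + 7/2| < ϵ.
Combining over a common denominator, (-3z)/(z + 1) + 7/2 = [(-3z)·(-6) − 21·(z + 1)] / [(-6)·(z + 1)] = -3(z + 7) / ((-6)(z + 1)).
So |(-3z)/(z + 1) + 7/2| = 3|z + 7| / (6·|z + 1|).
Restrict δ ≤ 3. Then |z + 7| < 3 gives |z + 1| = |(z + 7) + (-6)| ≥ 6 − 3 = 3.
Hence |(-3z)/(z + 1) + 7/2| < 3|z + 7|/(6·3) = (1/6)|z + 7|, which is < ϵ once |z + 7| < 6ϵ.
Take δ = min(3, 6ϵ). Then 0 < |z + 7| < δ forces both bounds, so |(-3z)/(z + 1) + 7/2| < ϵ.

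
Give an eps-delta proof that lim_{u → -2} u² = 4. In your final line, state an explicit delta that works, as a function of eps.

delta = min(1, eps/5)

Suppose eps > 0. We seek delta > 0 with 0 < |u + 2| < delta ⇒ |u² − 4| < eps.
Factor: u² − 4 = (u + 2)(u - 2), so |u² − 4| = |u + 2|·|u - 2|.
Restrict delta ≤ 1. Then |u + 2| < 1 gives |u| < 3, so by the triangle inequality |u - 2| ≤ 3 + 2 = 5.
Hence |u² − 4| ≤ 5|u + 2|, which is < eps once |u + 2| < eps/5.
Take delta = min(1, eps/5). If 0 < |u + 2| < delta then both bounds hold and |u² − 4| ≤ 5|u + 2| < 5·(eps/5) = eps.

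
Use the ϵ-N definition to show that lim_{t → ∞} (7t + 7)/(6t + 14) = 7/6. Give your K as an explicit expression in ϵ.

K = (14/9)/ϵ

Suppose ϵ > 0. We seek K > 0 such that t > K implies |(7t + 7)/(6t + 14) − (7/6)| < ϵ.
(7t + 7)/(6t + 14) − (7/6) = (6(7t + 7) − 7(6t + 14)) / (6(6t + 14)) = -56/(6(6t + 14)).
For t > 0 we have 6t + 14 > 6t, so |(7t + 7)/(6t + 14) − (7/6)| = 56/(6(6t + 14)) < 56/(6·6t) = (14/9)/t.
Thus |(7t + 7)/(6t + 14) − (7/6)| < ϵ whenever t > (14/9)/ϵ.
Take K = (14/9)/ϵ. If t > K then |(7t + 7)/(6t + 14) − (7/6)| < (14/9)/t < ϵ.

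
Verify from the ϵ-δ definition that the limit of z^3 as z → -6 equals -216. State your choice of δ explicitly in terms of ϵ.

Let ϵ > 0. We seek δ > 0 with 0 < |z + 6| < δ ⇒ |z^3 + 216| < ϵ.
Factor: z^3 + 216 = (z + 6)(z^2 - 6z + 36), so |z^3 + 216| = |z + 6|·|z^2 - 6z + 36|.
Impose δ ≤ 1 so that |z| < 7; then |z^2 - 6z + 36| ≤ 127.
Hence |z^3 + 216| ≤ 127|z + 6|, which is < ϵ once |z + 6| < ϵ/127.
Take δ = min(1, ϵ/127). If 0 < |z + 6| < δ then both bounds hold and |z^3 + 216| ≤ 127|z + 6| < 127·(ϵ/127) = ϵ.

δ = min(1, ϵ/127)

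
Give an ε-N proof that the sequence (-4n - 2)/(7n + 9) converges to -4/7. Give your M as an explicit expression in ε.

Let ε > 0 be given. For n ≥ 1, |(-4n - 2)/(7n + 9) + 4/7| = |22|/(7(7n + 9)) = 22/(7(7n + 9)).
Since 7n + 9 ≥ 7n for n ≥ 1, this is ≤ 22/(7·7n) = (22/49)/n.
So |(-4n - 2)/(7n + 9) + 4/7| < ε whenever n > (22/49)/ε.
Take M = (22/49)/ε. If n > M then |(-4n - 2)/(7n + 9) + 4/7| ≤ (22/49)/n < ε.

M = (22/49)/ε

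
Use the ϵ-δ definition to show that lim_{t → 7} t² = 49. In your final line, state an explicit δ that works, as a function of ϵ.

δ = min(1, ϵ/15)

Fix ϵ > 0. We seek δ > 0 with 0 < |t − 7| < δ ⇒ |t² − 49| < ϵ.
Factor: t² − 49 = (t − 7)(t + 7), so |t² − 49| = |t − 7|·|t + 7|.
Impose δ ≤ 1 so that |t| < 8; then |t + 7| ≤ 15.
Hence |t² − 49| ≤ 15|t − 7|, which is < ϵ once |t − 7| < ϵ/15.
Take δ = min(1, ϵ/15). If 0 < |t − 7| < δ then both bounds hold and |t² − 49| ≤ 15|t − 7| < 15·(ϵ/15) = ϵ.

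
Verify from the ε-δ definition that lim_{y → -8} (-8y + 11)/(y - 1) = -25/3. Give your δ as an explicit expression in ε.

Fix ε > 0. We want δ > 0 with 0 < |y + 8| < δ ⇒ |(-8y + 11)/(y - 1) + 25/3| < ε.
Combining over a common denominator, (-8y + 11)/(y - 1) + 25/3 = [(-8y + 11)·(-9) − 75·(y - 1)] / [(-9)·(y - 1)] = -3(y + 8) / ((-9)(y - 1)).
So |(-8y + 11)/(y - 1) + 25/3| = 3|y + 8| / (9·|y − 1|).
Require δ ≤ 9/2, so |y − 1| ≥ |-9| − |y + 8| > 9 − 9/2 = 9/2.
Hence |(-8y + 11)/(y - 1) + 25/3| < 3|y + 8|/(9·(9/2)) = (2/27)|y + 8|, which is < ε once |y + 8| < (27/2)ε.
Take δ = min(9/2, (27/2)ε). Then 0 < |y + 8| < δ forces both bounds, so |(-8y + 11)/(y - 1) + 25/3| < ε.

δ = min(9/2, (27/2)ε)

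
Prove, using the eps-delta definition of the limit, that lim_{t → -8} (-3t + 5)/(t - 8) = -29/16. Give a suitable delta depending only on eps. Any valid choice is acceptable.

Suppose eps > 0. We want delta > 0 with 0 < |t + 8| < delta ⇒ |(-3t + 5)/(t - 8) + 29/16| < eps.
Combining over a common denominator, (-3t + 5)/(t - 8) + 29/16 = [(-3t + 5)·(-16) − 29·(t - 8)] / [(-16)·(t - 8)] = 19(t + 8) / ((-16)(t - 8)).
So |(-3t + 5)/(t - 8) + 29/16| = 19|t + 8| / (16·|t − 8|).
Restrict delta ≤ 8. Then |t + 8| < 8 gives |t − 8| = |(t + 8) + (-16)| ≥ 16 − 8 = 8.
Hence |(-3t + 5)/(t - 8) + 29/16| < 19|t + 8|/(16·8) = (19/128)|t + 8|, which is < eps once |t + 8| < (128/19)eps.
Take delta = min(8, (128/19)eps). Then 0 < |t + 8| < delta forces both bounds, so |(-3t + 5)/(t - 8) + 29/16| < eps.

delta = min(8, (128/19)eps)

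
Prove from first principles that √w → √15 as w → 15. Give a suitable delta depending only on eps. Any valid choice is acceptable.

Let eps > 0. We want delta > 0 such that 0 < |w − 15| < delta implies |√w − √15| < eps.
Rationalise: √w − √15 = (w − 15)/(√w + √15), so |√w − √15| = |w − 15|/(√w + √15).
Restrict delta ≤ 15 so that |w − 15| < 15 forces w > 0, and then √w + √15 > √15.
Hence |√w − √15| < |w − 15|/√15, which is < eps once |w − 15| < √15·eps.
Take delta = min(15, √15·eps). If 0 < |w − 15| < delta then w > 0 and |√w − √15| < |w − 15|/√15 < eps.

delta = min(15, √15·eps)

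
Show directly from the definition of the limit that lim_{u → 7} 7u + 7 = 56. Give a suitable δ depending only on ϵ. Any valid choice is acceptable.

Fix ϵ > 0. We need δ > 0 so that 0 < |u − 7| < δ implies |(7u + 7) − 56| < ϵ.
|(7u + 7) − 56| = |7u - 49| = 7|u − 7|.
Thus it suffices that |u − 7| < ϵ/7.
Take δ = ϵ/7. If 0 < |u − 7| < δ then |(7u + 7) − 56| = 7|u − 7| < 7·(ϵ/7) = ϵ.

δ = ϵ/7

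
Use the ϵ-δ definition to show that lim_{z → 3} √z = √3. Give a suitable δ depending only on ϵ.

Fix ϵ > 0. We want δ > 0 such that 0 < |z − 3| < δ implies |√z − √3| < ϵ.
Rationalise: √z − √3 = (z − 3)/(√z + √3), so |√z − √3| = |z − 3|/(√z + √3).
Restrict δ ≤ 3 so that |z − 3| < 3 forces z > 0, and then √z + √3 > √3.
Hence |√z − √3| < |z − 3|/√3, which is < ϵ once |z − 3| < √3·ϵ.
Take δ = min(3, √3·ϵ). If 0 < |z − 3| < δ then z > 0 and |√z − √3| < |z − 3|/√3 < ϵ.

δ = min(3, √3·ϵ)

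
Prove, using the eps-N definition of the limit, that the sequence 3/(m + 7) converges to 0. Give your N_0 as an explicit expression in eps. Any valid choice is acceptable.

Let eps > 0 be given. For m ≥ 1, |3/(m + 7) − 0| = 3/(m + 7) ≤ 3/m.
We need 3/m < eps, i.e. m > 3/eps.
Take N_0 = 3/eps. If m > N_0 then |3/(m + 7)| ≤ 3/m < eps.

N_0 = 3/eps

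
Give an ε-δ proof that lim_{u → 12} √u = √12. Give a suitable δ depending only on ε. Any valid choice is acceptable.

Suppose ε > 0. We want δ > 0 such that 0 < |u − 12| < δ implies |√u − √12| < ε.
Rationalise: √u − √12 = (u − 12)/(√u + √12), so |√u − √12| = |u − 12|/(√u + √12).
Restrict δ ≤ 12 so that |u − 12| < 12 forces u > 0, and then √u + √12 > √12.
Hence |√u − √12| < |u − 12|/√12, which is < ε once |u − 12| < √12·ε.
Take δ = min(12, √12·ε). If 0 < |u − 12| < δ then u > 0 and |√u − √12| < |u − 12|/√12 < ε.

δ = min(12, √12·ε)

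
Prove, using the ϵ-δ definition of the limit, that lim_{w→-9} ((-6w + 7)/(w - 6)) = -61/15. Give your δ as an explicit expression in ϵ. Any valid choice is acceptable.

δ = min(15/2, (225/58)ϵ)

Fix ϵ > 0. We want δ > 0 with 0 < |w + 9| < δ ⇒ |(-6w + 7)/(w - 6) + 61/15| < ϵ.
Combining over a common denominator, (-6w + 7)/(w - 6) + 61/15 = [(-6w + 7)·(-15) − 61·(w - 6)] / [(-15)·(w - 6)] = 29(w + 9) / ((-15)(w - 6)).
So |(-6w + 7)/(w - 6) + 61/15| = 29|w + 9| / (15·|w − 6|).
Restrict δ ≤ 15/2. Then |w + 9| < 15/2 gives |w − 6| = |(w + 9) + (-15)| ≥ 15 − 15/2 = 15/2.
Hence |(-6w + 7)/(w - 6) + 61/15| < 29|w + 9|/(15·(15/2)) = (58/225)|w + 9|, which is < ϵ once |w + 9| < (225/58)ϵ.
Take δ = min(15/2, (225/58)ϵ). Then 0 < |w + 9| < δ forces both bounds, so |(-6w + 7)/(w - 6) + 61/15| < ϵ.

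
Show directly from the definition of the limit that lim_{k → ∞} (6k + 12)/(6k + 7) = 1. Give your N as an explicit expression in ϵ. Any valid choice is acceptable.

N = (5/6)/ϵ

Suppose ϵ > 0. For k ≥ 1, |(6k + 12)/(6k + 7) − 1| = |30|/(6(6k + 7)) = 30/(6(6k + 7)).
Since 6k + 7 ≥ 6k for k ≥ 1, this is ≤ 30/(6·6k) = (5/6)/k.
So |(6k + 12)/(6k + 7) − 1| < ϵ whenever k > (5/6)/ϵ.
Take N = (5/6)/ϵ. If k > N then |(6k + 12)/(6k + 7) − 1| ≤ (5/6)/k < ϵ.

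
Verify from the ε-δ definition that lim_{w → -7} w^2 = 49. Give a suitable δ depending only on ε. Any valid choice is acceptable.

δ = min(2, ε/16)

Suppose ε > 0. We seek δ > 0 with 0 < |w + 7| < δ ⇒ |w^2 − 49| < ε.
Factor: w^2 − 49 = (w + 7)(w - 7), so |w^2 − 49| = |w + 7|·|w - 7|.
Restrict δ ≤ 2. Then |w + 7| < 2 gives |w| < 9, so by the triangle inequality |w - 7| ≤ 9 + 7 = 16.
Hence |w^2 − 49| ≤ 16|w + 7|, which is < ε once |w + 7| < ε/16.
Take δ = min(2, ε/16). If 0 < |w + 7| < δ then both bounds hold and |w^2 − 49| ≤ 16|w + 7| < 16·(ε/16) = ε.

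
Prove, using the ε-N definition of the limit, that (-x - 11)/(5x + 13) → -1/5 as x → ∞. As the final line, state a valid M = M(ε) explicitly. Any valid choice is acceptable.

Suppose ε > 0. We seek M > 0 such that x > M implies |(-x - 11)/(5x + 13) + 1/5| < ε.
(-x - 11)/(5x + 13) + 1/5 = (5(-x - 11) − (-1)(5x + 13)) / (5(5x + 13)) = -42/(5(5x + 13)).
For x > 0 we have 5x + 13 > 5x, so |(-x - 11)/(5x + 13) + 1/5| = 42/(5(5x + 13)) < 42/(5·5x) = (42/25)/x.
Thus |(-x - 11)/(5x + 13) + 1/5| < ε whenever x > (42/25)/ε.
Take M = (42/25)/ε. If x > M then |(-x - 11)/(5x + 13) + 1/5| < (42/25)/x < ε.

M = (42/25)/ε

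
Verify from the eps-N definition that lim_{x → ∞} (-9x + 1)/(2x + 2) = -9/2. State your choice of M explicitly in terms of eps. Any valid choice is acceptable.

M = 5/eps

Let eps > 0. We seek M > 0 such that x > M implies |(-9x + 1)/(2x + 2) + 9/2| < eps.
(-9x + 1)/(2x + 2) + 9/2 = (2(-9x + 1) − (-9)(2x + 2)) / (2(2x + 2)) = 20/(2(2x + 2)).
For x > 0 we have 2x + 2 > 2x, so |(-9x + 1)/(2x + 2) + 9/2| = 20/(2(2x + 2)) < 20/(2·2x) = 5/x.
Thus |(-9x + 1)/(2x + 2) + 9/2| < eps whenever x > 5/eps.
Take M = 5/eps. If x > M then |(-9x + 1)/(2x + 2) + 9/2| < 5/x < eps.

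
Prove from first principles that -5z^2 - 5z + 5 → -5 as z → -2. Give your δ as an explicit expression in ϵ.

δ = min(1, ϵ/20)

Let ϵ > 0 be given. We want δ > 0 such that 0 < |z + 2| < δ implies |(-5z^2 - 5z + 5) + 5| < ϵ.
(-5z^2 - 5z + 5) + 5 = -5z^2 - 5z + 10 = (z + 2)(-5z + 5).
So |(-5z^2 - 5z + 5) + 5| = |z + 2|·|-5z + 5|.
Require δ ≤ 1. Then |z + 2| < 1 gives |z| < 3, and by the triangle inequality |-5z + 5| ≤ 5·3 + 5 = 20.
Hence |(-5z^2 - 5z + 5) + 5| ≤ 20|z + 2| < ϵ provided |z + 2| < ϵ/20.
Choosing δ = min(1, ϵ/20) ensures both conditions, hence |(-5z^2 - 5z + 5) + 5| < ϵ.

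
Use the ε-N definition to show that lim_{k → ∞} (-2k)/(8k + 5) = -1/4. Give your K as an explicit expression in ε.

K = (5/32)/ε

Fix ε > 0. For k ≥ 1, |(-2k)/(8k + 5) + 1/4| = |10|/(8(8k + 5)) = 10/(8(8k + 5)).
Since 8k + 5 ≥ 8k for k ≥ 1, this is ≤ 10/(8·8k) = (5/32)/k.
So |(-2k)/(8k + 5) + 1/4| < ε whenever k > (5/32)/ε.
Take K = (5/32)/ε. If k > K then |(-2k)/(8k + 5) + 1/4| ≤ (5/32)/k < ε.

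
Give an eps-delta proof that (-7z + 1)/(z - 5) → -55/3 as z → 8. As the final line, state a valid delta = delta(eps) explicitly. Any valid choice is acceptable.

delta = min(3/2, (9/68)eps)

Fix eps > 0. We want delta > 0 with 0 < |z − 8| < delta ⇒ |(-7z + 1)/(z - 5) + 55/3| < eps.
Combining over a common denominator, (-7z + 1)/(z - 5) + 55/3 = [(-7z + 1)·3 − (-55)·(z - 5)] / [3·(z - 5)] = 34(z − 8) / (3(z - 5)).
So |(-7z + 1)/(z - 5) + 55/3| = 34|z − 8| / (3·|z − 5|).
Require delta ≤ 3/2, so |z − 5| ≥ |3| − |z − 8| > 3 − 3/2 = 3/2.
Hence |(-7z + 1)/(z - 5) + 55/3| < 34|z − 8|/(3·(3/2)) = (68/9)|z − 8|, which is < eps once |z − 8| < (9/68)eps.
Take delta = min(3/2, (9/68)eps). Then 0 < |z − 8| < delta forces both bounds, so |(-7z + 1)/(z - 5) + 55/3| < eps.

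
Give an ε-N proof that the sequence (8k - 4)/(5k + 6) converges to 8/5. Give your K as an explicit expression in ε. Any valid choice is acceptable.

Let ε > 0 be given. For k ≥ 1, |(8k - 4)/(5k + 6) − (8/5)| = |-68|/(5(5k + 6)) = 68/(5(5k + 6)).
Since 5k + 6 ≥ 5k for k ≥ 1, this is ≤ 68/(5·5k) = (68/25)/k.
So |(8k - 4)/(5k + 6) − (8/5)| < ε whenever k > (68/25)/ε.
Take K = (68/25)/ε. If k > K then |(8k - 4)/(5k + 6) − (8/5)| ≤ (68/25)/k < ε.

K = (68/25)/ε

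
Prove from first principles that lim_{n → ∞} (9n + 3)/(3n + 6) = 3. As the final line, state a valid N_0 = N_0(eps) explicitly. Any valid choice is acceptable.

N_0 = 5/eps

Let eps > 0. For n ≥ 1, |(9n + 3)/(3n + 6) − 3| = |-45|/(3(3n + 6)) = 45/(3(3n + 6)).
Since 3n + 6 ≥ 3n for n ≥ 1, this is ≤ 45/(3·3n) = 5/n.
So |(9n + 3)/(3n + 6) − 3| < eps whenever n > 5/eps.
Take N_0 = 5/eps. If n > N_0 then |(9n + 3)/(3n + 6) − 3| ≤ 5/n < eps.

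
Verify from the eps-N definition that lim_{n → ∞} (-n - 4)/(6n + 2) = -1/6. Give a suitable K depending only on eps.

Suppose eps > 0. For n ≥ 1, |(-n - 4)/(6n + 2) + 1/6| = |-22|/(6(6n + 2)) = 22/(6(6n + 2)).
Since 6n + 2 ≥ 6n for n ≥ 1, this is ≤ 22/(6·6n) = (11/18)/n.
So |(-n - 4)/(6n + 2) + 1/6| < eps whenever n > (11/18)/eps.
Take K = (11/18)/eps. If n > K then |(-n - 4)/(6n + 2) + 1/6| ≤ (11/18)/n < eps.

K = (11/18)/eps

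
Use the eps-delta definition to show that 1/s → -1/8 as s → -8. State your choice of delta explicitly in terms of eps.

Suppose eps > 0. We seek delta > 0 such that 0 < |s + 8| < delta implies |1/s + 1/8| < eps.
|1/s + 1/8| = |-8 − s|/(8·|s|) = |s + 8|/(8|s|).
Restrict delta ≤ 4. Then |s + 8| < 4 gives |s| > 4, so 8|s| > 32.
Then |1/s + 1/8| < |s + 8|/32, which is < eps when |s + 8| < 32eps.
Take delta = min(4, 32eps). Then 0 < |s + 8| < delta gives both |s + 8| < 4 and |s + 8| < 32eps, so |1/s + 1/8| < eps.

delta = min(4, 32eps)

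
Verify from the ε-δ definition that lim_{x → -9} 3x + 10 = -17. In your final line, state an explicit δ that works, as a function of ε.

δ = ε/3

Let ε > 0 be given. We need δ > 0 so that 0 < |x + 9| < δ implies |(3x + 10) + 17| < ε.
|(3x + 10) + 17| = |3x + 27| = 3|x + 9|.
So 3|x + 9| < ε exactly when |x + 9| < ε/3.
Choosing δ = ε/3 gives |(3x + 10) + 17| = 3|x + 9| < ε whenever |x + 9| < δ.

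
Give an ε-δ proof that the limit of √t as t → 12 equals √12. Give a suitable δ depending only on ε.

δ = min(12, √12·ε)

Let ε > 0 be given. We want δ > 0 such that 0 < |t − 12| < δ implies |√t − √12| < ε.
Multiplying by the conjugate, |√t − √12| = |t − 12|/(√t + √12).
Restrict δ ≤ 12 so that |t − 12| < 12 forces t > 0, and then √t + √12 > √12.
Hence |√t − √12| < |t − 12|/√12, which is < ε once |t − 12| < √12·ε.
Take δ = min(12, √12·ε). If 0 < |t − 12| < δ then t > 0 and |√t − √12| < |t − 12|/√12 < ε.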